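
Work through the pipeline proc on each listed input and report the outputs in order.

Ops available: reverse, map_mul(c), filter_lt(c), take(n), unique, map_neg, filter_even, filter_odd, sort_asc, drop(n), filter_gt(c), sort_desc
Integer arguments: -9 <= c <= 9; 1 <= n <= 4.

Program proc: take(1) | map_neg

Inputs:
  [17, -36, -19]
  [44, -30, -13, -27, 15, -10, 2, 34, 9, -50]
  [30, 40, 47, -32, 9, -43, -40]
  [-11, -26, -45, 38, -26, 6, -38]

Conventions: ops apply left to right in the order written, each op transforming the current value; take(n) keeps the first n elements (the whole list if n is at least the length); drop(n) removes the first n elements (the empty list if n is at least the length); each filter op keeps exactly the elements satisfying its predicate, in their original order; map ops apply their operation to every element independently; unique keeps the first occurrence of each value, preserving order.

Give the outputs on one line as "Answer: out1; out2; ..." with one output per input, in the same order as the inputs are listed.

Execution, op by op:
  [17, -36, -19] -> [17] -> [-17]
  [44, -30, -13, -27, 15, -10, 2, 34, 9, -50] -> [44] -> [-44]
  [30, 40, 47, -32, 9, -43, -40] -> [30] -> [-30]
  [-11, -26, -45, 38, -26, 6, -38] -> [-11] -> [11]

[-17]; [-44]; [-30]; [11]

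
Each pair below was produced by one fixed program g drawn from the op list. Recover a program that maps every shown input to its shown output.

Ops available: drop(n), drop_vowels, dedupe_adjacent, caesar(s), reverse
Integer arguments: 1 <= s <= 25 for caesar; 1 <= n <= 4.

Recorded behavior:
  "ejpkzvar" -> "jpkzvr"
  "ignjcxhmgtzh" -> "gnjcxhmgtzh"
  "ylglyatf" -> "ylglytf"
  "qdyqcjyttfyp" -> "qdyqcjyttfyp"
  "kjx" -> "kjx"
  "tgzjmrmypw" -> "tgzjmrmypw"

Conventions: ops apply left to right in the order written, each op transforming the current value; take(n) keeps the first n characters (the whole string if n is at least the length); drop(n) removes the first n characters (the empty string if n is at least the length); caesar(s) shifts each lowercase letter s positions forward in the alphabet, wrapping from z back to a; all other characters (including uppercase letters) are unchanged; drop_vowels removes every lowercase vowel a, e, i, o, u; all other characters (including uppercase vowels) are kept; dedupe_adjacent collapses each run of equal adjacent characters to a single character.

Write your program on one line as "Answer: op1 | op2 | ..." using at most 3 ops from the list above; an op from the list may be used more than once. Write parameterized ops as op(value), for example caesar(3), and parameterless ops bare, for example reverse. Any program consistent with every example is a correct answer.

reverse | drop_vowels | reverse

Check, running the answer program on each example:
  "ejpkzvar" -> "ravzkpje" -> "rvzkpj" -> "jpkzvr"
  "ignjcxhmgtzh" -> "hztgmhxcjngi" -> "hztgmhxcjng" -> "gnjcxhmgtzh"
  "ylglyatf" -> "ftaylgly" -> "ftylgly" -> "ylglytf"
  "qdyqcjyttfyp" -> "pyfttyjcqydq" -> "pyfttyjcqydq" -> "qdyqcjyttfyp"
  "kjx" -> "xjk" -> "xjk" -> "kjx"
  "tgzjmrmypw" -> "wpymrmjzgt" -> "wpymrmjzgt" -> "tgzjmrmypw"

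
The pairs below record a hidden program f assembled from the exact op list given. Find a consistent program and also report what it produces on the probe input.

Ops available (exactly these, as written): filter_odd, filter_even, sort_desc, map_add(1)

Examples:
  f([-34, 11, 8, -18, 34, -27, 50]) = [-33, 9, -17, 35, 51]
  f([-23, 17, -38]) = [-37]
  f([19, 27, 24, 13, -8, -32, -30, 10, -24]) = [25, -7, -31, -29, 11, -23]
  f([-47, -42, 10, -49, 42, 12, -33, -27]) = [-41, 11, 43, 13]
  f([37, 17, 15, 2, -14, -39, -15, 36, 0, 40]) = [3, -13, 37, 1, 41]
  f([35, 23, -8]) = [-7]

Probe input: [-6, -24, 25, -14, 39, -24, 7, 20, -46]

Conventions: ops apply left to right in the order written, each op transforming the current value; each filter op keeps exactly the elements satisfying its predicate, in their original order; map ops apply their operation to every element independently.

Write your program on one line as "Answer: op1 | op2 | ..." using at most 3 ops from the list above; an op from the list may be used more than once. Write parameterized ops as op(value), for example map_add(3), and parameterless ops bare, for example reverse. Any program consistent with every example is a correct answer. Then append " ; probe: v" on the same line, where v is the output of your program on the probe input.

filter_even | map_add(1) ; probe: [-5, -23, -13, -23, 21, -45]

Check, running the answer program on each example:
  [-34, 11, 8, -18, 34, -27, 50] -> [-34, 8, -18, 34, 50] -> [-33, 9, -17, 35, 51]
  [-23, 17, -38] -> [-38] -> [-37]
  [19, 27, 24, 13, -8, -32, -30, 10, -24] -> [24, -8, -32, -30, 10, -24] -> [25, -7, -31, -29, 11, -23]
  [-47, -42, 10, -49, 42, 12, -33, -27] -> [-42, 10, 42, 12] -> [-41, 11, 43, 13]
  [37, 17, 15, 2, -14, -39, -15, 36, 0, 40] -> [2, -14, 36, 0, 40] -> [3, -13, 37, 1, 41]
  [35, 23, -8] -> [-8] -> [-7]
  probe: [-6, -24, 25, -14, 39, -24, 7, 20, -46] -> [-6, -24, -14, -24, 20, -46] -> [-5, -23, -13, -23, 21, -45]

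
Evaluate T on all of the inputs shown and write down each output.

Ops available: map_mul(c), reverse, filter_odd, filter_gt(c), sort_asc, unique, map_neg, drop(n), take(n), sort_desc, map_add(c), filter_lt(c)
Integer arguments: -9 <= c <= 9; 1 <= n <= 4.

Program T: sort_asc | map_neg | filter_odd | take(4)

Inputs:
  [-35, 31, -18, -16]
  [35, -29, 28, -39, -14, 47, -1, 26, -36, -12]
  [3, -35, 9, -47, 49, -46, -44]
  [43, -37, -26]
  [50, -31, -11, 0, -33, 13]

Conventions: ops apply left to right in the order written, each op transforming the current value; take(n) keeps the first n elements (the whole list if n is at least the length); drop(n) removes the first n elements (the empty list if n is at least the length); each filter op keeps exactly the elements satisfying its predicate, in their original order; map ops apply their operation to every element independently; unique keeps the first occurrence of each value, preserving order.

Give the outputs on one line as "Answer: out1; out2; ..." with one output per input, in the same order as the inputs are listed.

Execution, op by op:
  [-35, 31, -18, -16] -> [-35, -18, -16, 31] -> [35, 18, 16, -31] -> [35, -31] -> [35, -31]
  [35, -29, 28, -39, -14, 47, -1, 26, -36, -12] -> [-39, -36, -29, -14, -12, -1, 26, 28, 35, 47] -> [39, 36, 29, 14, 12, 1, -26, -28, -35, -47] -> [39, 29, 1, -35, -47] -> [39, 29, 1, -35]
  [3, -35, 9, -47, 49, -46, -44] -> [-47, -46, -44, -35, 3, 9, 49] -> [47, 46, 44, 35, -3, -9, -49] -> [47, 35, -3, -9, -49] -> [47, 35, -3, -9]
  [43, -37, -26] -> [-37, -26, 43] -> [37, 26, -43] -> [37, -43] -> [37, -43]
  [50, -31, -11, 0, -33, 13] -> [-33, -31, -11, 0, 13, 50] -> [33, 31, 11, 0, -13, -50] -> [33, 31, 11, -13] -> [33, 31, 11, -13]

[35, -31]; [39, 29, 1, -35]; [47, 35, -3, -9]; [37, -43]; [33, 31, 11, -13]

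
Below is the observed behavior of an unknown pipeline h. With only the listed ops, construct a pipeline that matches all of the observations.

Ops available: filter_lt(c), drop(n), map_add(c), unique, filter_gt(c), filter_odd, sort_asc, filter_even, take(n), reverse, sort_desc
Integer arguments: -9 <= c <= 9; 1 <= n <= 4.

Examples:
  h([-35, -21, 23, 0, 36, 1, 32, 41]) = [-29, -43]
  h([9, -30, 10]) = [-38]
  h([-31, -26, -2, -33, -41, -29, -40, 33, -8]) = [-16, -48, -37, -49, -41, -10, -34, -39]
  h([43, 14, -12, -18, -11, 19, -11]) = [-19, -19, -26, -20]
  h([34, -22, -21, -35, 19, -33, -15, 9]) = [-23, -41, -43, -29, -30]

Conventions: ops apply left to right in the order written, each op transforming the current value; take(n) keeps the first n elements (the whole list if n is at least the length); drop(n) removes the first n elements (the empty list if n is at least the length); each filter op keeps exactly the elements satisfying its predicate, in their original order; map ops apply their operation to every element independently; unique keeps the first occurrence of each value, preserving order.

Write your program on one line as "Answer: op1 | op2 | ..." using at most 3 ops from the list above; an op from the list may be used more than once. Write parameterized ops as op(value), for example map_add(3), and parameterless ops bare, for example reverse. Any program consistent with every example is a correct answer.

reverse | map_add(-8) | filter_lt(-8)

Check, running the answer program on each example:
  [-35, -21, 23, 0, 36, 1, 32, 41] -> [41, 32, 1, 36, 0, 23, -21, -35] -> [33, 24, -7, 28, -8, 15, -29, -43] -> [-29, -43]
  [9, -30, 10] -> [10, -30, 9] -> [2, -38, 1] -> [-38]
  [-31, -26, -2, -33, -41, -29, -40, 33, -8] -> [-8, 33, -40, -29, -41, -33, -2, -26, -31] -> [-16, 25, -48, -37, -49, -41, -10, -34, -39] -> [-16, -48, -37, -49, -41, -10, -34, -39]
  [43, 14, -12, -18, -11, 19, -11] -> [-11, 19, -11, -18, -12, 14, 43] -> [-19, 11, -19, -26, -20, 6, 35] -> [-19, -19, -26, -20]
  [34, -22, -21, -35, 19, -33, -15, 9] -> [9, -15, -33, 19, -35, -21, -22, 34] -> [1, -23, -41, 11, -43, -29, -30, 26] -> [-23, -41, -43, -29, -30]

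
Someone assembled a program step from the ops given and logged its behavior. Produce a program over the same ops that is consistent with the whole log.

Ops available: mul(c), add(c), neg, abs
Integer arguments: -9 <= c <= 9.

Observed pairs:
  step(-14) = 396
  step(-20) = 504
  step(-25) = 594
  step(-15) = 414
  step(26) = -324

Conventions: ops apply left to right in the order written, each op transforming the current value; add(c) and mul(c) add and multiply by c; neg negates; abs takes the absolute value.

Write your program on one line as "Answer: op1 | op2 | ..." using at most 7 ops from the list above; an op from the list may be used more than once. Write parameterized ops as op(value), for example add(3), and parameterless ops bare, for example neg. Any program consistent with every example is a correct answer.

add(1) | neg | add(9) | mul(-2) | mul(-1) | mul(9)

Check, running the answer program on each example:
  -14 -> -13 -> 13 -> 22 -> -44 -> 44 -> 396
  -20 -> -19 -> 19 -> 28 -> -56 -> 56 -> 504
  -25 -> -24 -> 24 -> 33 -> -66 -> 66 -> 594
  -15 -> -14 -> 14 -> 23 -> -46 -> 46 -> 414
  26 -> 27 -> -27 -> -18 -> 36 -> -36 -> -324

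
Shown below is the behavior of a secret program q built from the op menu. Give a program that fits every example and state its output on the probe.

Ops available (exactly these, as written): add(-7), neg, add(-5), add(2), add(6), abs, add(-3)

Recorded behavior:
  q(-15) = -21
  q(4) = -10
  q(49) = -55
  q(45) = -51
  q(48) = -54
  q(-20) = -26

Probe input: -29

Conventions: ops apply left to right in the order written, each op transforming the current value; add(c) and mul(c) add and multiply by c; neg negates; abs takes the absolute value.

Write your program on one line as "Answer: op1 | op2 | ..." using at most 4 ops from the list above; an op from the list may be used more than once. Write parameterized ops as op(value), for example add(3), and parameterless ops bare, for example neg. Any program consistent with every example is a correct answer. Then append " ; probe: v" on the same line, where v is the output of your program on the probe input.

abs | add(6) | neg ; probe: -35

Check, running the answer program on each example:
  -15 -> 15 -> 21 -> -21
  4 -> 4 -> 10 -> -10
  49 -> 49 -> 55 -> -55
  45 -> 45 -> 51 -> -51
  48 -> 48 -> 54 -> -54
  -20 -> 20 -> 26 -> -26
  probe: -29 -> 29 -> 35 -> -35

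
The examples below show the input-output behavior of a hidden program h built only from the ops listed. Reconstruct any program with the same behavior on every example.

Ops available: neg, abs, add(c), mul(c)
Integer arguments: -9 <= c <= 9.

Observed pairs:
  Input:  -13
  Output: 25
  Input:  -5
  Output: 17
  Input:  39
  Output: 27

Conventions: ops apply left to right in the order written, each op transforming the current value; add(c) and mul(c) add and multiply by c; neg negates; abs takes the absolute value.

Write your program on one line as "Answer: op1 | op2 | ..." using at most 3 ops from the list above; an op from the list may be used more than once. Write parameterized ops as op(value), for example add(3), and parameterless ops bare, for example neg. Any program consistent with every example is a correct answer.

add(-4) | add(-8) | abs

Check, running the answer program on each example:
  -13 -> -17 -> -25 -> 25
  -5 -> -9 -> -17 -> 17
  39 -> 35 -> 27 -> 27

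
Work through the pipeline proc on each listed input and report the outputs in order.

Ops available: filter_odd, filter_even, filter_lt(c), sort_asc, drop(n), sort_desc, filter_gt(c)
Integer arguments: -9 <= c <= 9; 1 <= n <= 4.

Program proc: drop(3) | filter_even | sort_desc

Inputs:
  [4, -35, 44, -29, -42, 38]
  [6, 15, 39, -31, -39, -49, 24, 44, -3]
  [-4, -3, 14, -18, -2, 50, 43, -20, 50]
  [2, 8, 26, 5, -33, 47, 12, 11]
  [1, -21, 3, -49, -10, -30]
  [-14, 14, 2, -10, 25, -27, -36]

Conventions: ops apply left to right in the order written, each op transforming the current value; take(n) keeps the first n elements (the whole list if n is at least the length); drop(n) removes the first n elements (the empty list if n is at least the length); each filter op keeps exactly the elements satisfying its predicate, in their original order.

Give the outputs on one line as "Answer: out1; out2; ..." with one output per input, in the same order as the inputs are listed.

Execution, op by op:
  [4, -35, 44, -29, -42, 38] -> [-29, -42, 38] -> [-42, 38] -> [38, -42]
  [6, 15, 39, -31, -39, -49, 24, 44, -3] -> [-31, -39, -49, 24, 44, -3] -> [24, 44] -> [44, 24]
  [-4, -3, 14, -18, -2, 50, 43, -20, 50] -> [-18, -2, 50, 43, -20, 50] -> [-18, -2, 50, -20, 50] -> [50, 50, -2, -18, -20]
  [2, 8, 26, 5, -33, 47, 12, 11] -> [5, -33, 47, 12, 11] -> [12] -> [12]
  [1, -21, 3, -49, -10, -30] -> [-49, -10, -30] -> [-10, -30] -> [-10, -30]
  [-14, 14, 2, -10, 25, -27, -36] -> [-10, 25, -27, -36] -> [-10, -36] -> [-10, -36]

[38, -42]; [44, 24]; [50, 50, -2, -18, -20]; [12]; [-10, -30]; [-10, -36]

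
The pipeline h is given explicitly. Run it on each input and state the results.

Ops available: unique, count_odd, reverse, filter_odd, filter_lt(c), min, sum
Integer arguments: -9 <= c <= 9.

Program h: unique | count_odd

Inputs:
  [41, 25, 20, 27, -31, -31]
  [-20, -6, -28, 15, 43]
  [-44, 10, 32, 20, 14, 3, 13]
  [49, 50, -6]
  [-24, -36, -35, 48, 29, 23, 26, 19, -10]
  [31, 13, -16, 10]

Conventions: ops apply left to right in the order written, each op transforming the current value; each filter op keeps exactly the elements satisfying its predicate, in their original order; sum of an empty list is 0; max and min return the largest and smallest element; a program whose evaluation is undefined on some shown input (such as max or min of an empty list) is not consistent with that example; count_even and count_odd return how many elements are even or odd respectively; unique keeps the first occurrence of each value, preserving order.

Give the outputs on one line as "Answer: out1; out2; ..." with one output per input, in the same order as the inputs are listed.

Execution, op by op:
  [41, 25, 20, 27, -31, -31] -> [41, 25, 20, 27, -31] -> 4
  [-20, -6, -28, 15, 43] -> [-20, -6, -28, 15, 43] -> 2
  [-44, 10, 32, 20, 14, 3, 13] -> [-44, 10, 32, 20, 14, 3, 13] -> 2
  [49, 50, -6] -> [49, 50, -6] -> 1
  [-24, -36, -35, 48, 29, 23, 26, 19, -10] -> [-24, -36, -35, 48, 29, 23, 26, 19, -10] -> 4
  [31, 13, -16, 10] -> [31, 13, -16, 10] -> 2

4; 2; 2; 1; 4; 2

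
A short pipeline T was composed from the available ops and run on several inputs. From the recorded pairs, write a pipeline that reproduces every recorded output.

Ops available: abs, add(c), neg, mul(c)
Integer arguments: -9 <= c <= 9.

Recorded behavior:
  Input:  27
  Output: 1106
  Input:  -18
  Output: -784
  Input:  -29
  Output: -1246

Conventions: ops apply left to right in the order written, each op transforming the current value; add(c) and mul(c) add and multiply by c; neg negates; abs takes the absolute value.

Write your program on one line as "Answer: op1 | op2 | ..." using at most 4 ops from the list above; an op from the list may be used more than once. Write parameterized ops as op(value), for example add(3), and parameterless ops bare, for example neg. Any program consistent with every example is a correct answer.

mul(6) | add(-4) | mul(7)

Check, running the answer program on each example:
  27 -> 162 -> 158 -> 1106
  -18 -> -108 -> -112 -> -784
  -29 -> -174 -> -178 -> -1246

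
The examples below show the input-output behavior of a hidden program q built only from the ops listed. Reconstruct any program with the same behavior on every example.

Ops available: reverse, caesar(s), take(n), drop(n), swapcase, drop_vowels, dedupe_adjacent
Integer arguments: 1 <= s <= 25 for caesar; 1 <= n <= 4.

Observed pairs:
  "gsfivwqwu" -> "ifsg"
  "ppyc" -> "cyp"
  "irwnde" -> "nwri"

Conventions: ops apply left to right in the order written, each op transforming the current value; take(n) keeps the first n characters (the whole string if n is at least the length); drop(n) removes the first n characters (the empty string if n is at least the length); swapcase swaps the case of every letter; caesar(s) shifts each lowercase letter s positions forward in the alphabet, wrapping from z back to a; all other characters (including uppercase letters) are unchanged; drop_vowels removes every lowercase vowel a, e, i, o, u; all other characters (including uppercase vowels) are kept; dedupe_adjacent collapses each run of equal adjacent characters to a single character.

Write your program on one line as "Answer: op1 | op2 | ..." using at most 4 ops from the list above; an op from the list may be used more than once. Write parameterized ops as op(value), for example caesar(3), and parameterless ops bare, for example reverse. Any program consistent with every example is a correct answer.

dedupe_adjacent | take(4) | reverse

Check, running the answer program on each example:
  "gsfivwqwu" -> "gsfivwqwu" -> "gsfi" -> "ifsg"
  "ppyc" -> "pyc" -> "pyc" -> "cyp"
  "irwnde" -> "irwnde" -> "irwn" -> "nwri"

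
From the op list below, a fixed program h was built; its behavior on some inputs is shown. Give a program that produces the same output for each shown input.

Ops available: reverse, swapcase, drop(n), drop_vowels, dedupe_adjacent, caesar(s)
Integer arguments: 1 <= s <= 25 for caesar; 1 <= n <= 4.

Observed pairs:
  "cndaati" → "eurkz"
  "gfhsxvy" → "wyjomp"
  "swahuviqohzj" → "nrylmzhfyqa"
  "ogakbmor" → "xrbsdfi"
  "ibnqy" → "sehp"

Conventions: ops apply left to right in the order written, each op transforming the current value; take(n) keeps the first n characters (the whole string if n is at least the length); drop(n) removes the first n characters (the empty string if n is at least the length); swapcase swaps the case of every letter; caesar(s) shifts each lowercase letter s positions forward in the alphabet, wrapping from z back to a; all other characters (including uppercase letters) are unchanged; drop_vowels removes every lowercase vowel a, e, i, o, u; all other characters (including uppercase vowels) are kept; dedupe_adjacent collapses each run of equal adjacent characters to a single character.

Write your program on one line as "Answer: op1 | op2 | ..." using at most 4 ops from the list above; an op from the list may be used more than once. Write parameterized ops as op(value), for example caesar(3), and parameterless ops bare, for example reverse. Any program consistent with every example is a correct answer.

drop(1) | dedupe_adjacent | caesar(17)

Check, running the answer program on each example:
  "cndaati" -> "ndaati" -> "ndati" -> "eurkz"
  "gfhsxvy" -> "fhsxvy" -> "fhsxvy" -> "wyjomp"
  "swahuviqohzj" -> "wahuviqohzj" -> "wahuviqohzj" -> "nrylmzhfyqa"
  "ogakbmor" -> "gakbmor" -> "gakbmor" -> "xrbsdfi"
  "ibnqy" -> "bnqy" -> "bnqy" -> "sehp"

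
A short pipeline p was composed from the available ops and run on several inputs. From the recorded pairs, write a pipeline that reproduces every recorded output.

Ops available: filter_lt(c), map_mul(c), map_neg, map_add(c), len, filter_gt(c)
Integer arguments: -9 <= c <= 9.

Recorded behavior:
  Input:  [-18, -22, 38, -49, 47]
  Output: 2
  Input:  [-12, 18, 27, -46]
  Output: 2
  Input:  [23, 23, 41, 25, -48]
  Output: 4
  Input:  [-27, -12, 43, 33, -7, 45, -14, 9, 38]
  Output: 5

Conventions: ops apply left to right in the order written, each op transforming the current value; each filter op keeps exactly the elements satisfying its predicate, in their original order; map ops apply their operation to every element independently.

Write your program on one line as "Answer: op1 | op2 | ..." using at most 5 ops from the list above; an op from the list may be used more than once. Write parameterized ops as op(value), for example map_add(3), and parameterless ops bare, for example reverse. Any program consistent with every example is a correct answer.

map_mul(-6) | filter_lt(4) | map_add(-6) | len

Check, running the answer program on each example:
  [-18, -22, 38, -49, 47] -> [108, 132, -228, 294, -282] -> [-228, -282] -> [-234, -288] -> 2
  [-12, 18, 27, -46] -> [72, -108, -162, 276] -> [-108, -162] -> [-114, -168] -> 2
  [23, 23, 41, 25, -48] -> [-138, -138, -246, -150, 288] -> [-138, -138, -246, -150] -> [-144, -144, -252, -156] -> 4
  [-27, -12, 43, 33, -7, 45, -14, 9, 38] -> [162, 72, -258, -198, 42, -270, 84, -54, -228] -> [-258, -198, -270, -54, -228] -> [-264, -204, -276, -60, -234] -> 5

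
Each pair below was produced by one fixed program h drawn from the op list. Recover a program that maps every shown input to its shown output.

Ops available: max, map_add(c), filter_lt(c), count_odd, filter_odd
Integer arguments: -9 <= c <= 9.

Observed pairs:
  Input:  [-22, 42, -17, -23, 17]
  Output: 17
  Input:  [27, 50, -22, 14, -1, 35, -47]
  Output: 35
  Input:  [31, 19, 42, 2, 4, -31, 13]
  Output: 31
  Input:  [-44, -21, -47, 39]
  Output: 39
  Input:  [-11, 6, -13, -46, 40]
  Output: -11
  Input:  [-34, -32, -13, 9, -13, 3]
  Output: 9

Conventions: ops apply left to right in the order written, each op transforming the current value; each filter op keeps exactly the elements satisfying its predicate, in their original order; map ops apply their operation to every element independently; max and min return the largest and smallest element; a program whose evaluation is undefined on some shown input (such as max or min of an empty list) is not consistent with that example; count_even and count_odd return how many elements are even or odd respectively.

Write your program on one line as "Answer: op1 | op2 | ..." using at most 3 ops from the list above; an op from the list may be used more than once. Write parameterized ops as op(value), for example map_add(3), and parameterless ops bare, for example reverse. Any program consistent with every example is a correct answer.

filter_odd | max

Check, running the answer program on each example:
  [-22, 42, -17, -23, 17] -> [-17, -23, 17] -> 17
  [27, 50, -22, 14, -1, 35, -47] -> [27, -1, 35, -47] -> 35
  [31, 19, 42, 2, 4, -31, 13] -> [31, 19, -31, 13] -> 31
  [-44, -21, -47, 39] -> [-21, -47, 39] -> 39
  [-11, 6, -13, -46, 40] -> [-11, -13] -> -11
  [-34, -32, -13, 9, -13, 3] -> [-13, 9, -13, 3] -> 9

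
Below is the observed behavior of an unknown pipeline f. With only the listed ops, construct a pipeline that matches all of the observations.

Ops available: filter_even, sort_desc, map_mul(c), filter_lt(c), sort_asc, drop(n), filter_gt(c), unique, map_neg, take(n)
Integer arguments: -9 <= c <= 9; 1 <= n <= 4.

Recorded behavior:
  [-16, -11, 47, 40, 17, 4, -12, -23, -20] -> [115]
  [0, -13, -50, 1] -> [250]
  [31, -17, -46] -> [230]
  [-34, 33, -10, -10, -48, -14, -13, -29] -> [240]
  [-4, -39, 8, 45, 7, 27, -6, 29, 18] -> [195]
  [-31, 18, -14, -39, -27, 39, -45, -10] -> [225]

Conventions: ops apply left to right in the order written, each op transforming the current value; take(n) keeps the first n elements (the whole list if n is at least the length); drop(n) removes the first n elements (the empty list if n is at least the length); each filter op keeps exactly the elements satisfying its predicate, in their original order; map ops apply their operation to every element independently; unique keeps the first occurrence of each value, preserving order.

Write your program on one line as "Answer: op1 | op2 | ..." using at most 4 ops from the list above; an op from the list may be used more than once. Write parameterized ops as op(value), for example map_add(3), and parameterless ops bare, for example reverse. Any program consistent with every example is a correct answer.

map_mul(-5) | sort_desc | take(1)

Check, running the answer program on each example:
  [-16, -11, 47, 40, 17, 4, -12, -23, -20] -> [80, 55, -235, -200, -85, -20, 60, 115, 100] -> [115, 100, 80, 60, 55, -20, -85, -200, -235] -> [115]
  [0, -13, -50, 1] -> [0, 65, 250, -5] -> [250, 65, 0, -5] -> [250]
  [31, -17, -46] -> [-155, 85, 230] -> [230, 85, -155] -> [230]
  [-34, 33, -10, -10, -48, -14, -13, -29] -> [170, -165, 50, 50, 240, 70, 65, 145] -> [240, 170, 145, 70, 65, 50, 50, -165] -> [240]
  [-4, -39, 8, 45, 7, 27, -6, 29, 18] -> [20, 195, -40, -225, -35, -135, 30, -145, -90] -> [195, 30, 20, -35, -40, -90, -135, -145, -225] -> [195]
  [-31, 18, -14, -39, -27, 39, -45, -10] -> [155, -90, 70, 195, 135, -195, 225, 50] -> [225, 195, 155, 135, 70, 50, -90, -195] -> [225]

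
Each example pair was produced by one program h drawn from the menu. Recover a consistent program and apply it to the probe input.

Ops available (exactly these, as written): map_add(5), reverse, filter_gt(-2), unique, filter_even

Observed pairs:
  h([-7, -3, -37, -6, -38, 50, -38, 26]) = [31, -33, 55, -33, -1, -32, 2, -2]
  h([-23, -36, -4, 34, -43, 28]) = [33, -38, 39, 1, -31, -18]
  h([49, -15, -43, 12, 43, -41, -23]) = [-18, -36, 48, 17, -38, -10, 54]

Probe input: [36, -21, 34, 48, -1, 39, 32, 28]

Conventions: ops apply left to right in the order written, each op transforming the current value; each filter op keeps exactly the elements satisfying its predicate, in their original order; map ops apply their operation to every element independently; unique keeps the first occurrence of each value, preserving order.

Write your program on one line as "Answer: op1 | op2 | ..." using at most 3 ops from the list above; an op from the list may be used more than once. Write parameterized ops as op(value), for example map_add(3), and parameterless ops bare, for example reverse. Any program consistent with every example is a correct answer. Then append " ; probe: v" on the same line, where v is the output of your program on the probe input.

reverse | map_add(5) ; probe: [33, 37, 44, 4, 53, 39, -16, 41]

Check, running the answer program on each example:
  [-7, -3, -37, -6, -38, 50, -38, 26] -> [26, -38, 50, -38, -6, -37, -3, -7] -> [31, -33, 55, -33, -1, -32, 2, -2]
  [-23, -36, -4, 34, -43, 28] -> [28, -43, 34, -4, -36, -23] -> [33, -38, 39, 1, -31, -18]
  [49, -15, -43, 12, 43, -41, -23] -> [-23, -41, 43, 12, -43, -15, 49] -> [-18, -36, 48, 17, -38, -10, 54]
  probe: [36, -21, 34, 48, -1, 39, 32, 28] -> [28, 32, 39, -1, 48, 34, -21, 36] -> [33, 37, 44, 4, 53, 39, -16, 41]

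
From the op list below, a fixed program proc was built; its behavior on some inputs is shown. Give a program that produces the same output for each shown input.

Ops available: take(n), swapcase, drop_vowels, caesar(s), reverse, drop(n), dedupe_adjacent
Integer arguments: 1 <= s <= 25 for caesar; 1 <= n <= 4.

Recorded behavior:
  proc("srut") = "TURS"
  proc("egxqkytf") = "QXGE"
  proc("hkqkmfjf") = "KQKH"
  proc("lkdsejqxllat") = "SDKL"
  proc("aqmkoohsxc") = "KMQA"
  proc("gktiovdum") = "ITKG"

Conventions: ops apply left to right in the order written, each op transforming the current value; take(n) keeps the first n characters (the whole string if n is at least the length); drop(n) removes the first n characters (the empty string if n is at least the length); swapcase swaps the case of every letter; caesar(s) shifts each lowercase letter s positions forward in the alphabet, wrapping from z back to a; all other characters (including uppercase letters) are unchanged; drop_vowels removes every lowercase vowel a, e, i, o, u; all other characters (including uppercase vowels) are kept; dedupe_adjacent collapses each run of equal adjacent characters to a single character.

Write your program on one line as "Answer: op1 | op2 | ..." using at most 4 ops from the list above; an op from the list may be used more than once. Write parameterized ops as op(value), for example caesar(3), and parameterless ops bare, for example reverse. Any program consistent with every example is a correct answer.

take(4) | swapcase | reverse

Check, running the answer program on each example:
  "srut" -> "srut" -> "SRUT" -> "TURS"
  "egxqkytf" -> "egxq" -> "EGXQ" -> "QXGE"
  "hkqkmfjf" -> "hkqk" -> "HKQK" -> "KQKH"
  "lkdsejqxllat" -> "lkds" -> "LKDS" -> "SDKL"
  "aqmkoohsxc" -> "aqmk" -> "AQMK" -> "KMQA"
  "gktiovdum" -> "gkti" -> "GKTI" -> "ITKG"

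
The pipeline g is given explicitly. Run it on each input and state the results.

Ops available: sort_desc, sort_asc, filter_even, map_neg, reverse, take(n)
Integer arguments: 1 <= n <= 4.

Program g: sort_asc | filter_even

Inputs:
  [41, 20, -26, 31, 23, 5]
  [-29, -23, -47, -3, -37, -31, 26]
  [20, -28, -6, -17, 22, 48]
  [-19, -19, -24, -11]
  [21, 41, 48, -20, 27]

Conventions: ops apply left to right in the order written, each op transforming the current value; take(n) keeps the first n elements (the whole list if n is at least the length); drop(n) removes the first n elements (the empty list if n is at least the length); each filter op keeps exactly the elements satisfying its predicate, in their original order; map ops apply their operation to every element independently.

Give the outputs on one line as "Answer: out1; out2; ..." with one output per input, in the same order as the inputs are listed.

[-26, 20]; [26]; [-28, -6, 20, 22, 48]; [-24]; [-20, 48]

Execution, op by op:
  [41, 20, -26, 31, 23, 5] -> [-26, 5, 20, 23, 31, 41] -> [-26, 20]
  [-29, -23, -47, -3, -37, -31, 26] -> [-47, -37, -31, -29, -23, -3, 26] -> [26]
  [20, -28, -6, -17, 22, 48] -> [-28, -17, -6, 20, 22, 48] -> [-28, -6, 20, 22, 48]
  [-19, -19, -24, -11] -> [-24, -19, -19, -11] -> [-24]
  [21, 41, 48, -20, 27] -> [-20, 21, 27, 41, 48] -> [-20, 48]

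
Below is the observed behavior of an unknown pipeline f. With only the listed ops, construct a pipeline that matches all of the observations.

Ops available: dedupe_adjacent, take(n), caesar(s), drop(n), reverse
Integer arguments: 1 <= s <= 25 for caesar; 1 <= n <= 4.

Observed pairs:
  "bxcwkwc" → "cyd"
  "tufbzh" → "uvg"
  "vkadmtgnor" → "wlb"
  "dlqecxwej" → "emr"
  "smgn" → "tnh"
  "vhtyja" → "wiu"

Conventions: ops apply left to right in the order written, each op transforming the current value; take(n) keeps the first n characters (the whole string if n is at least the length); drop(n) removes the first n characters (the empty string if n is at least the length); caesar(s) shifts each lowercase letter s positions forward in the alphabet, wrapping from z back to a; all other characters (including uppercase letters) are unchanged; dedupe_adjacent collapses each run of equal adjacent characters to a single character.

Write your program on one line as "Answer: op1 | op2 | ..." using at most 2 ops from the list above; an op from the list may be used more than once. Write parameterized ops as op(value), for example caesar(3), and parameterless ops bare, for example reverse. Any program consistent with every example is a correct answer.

take(3) | caesar(1)

Check, running the answer program on each example:
  "bxcwkwc" -> "bxc" -> "cyd"
  "tufbzh" -> "tuf" -> "uvg"
  "vkadmtgnor" -> "vka" -> "wlb"
  "dlqecxwej" -> "dlq" -> "emr"
  "smgn" -> "smg" -> "tnh"
  "vhtyja" -> "vht" -> "wiu"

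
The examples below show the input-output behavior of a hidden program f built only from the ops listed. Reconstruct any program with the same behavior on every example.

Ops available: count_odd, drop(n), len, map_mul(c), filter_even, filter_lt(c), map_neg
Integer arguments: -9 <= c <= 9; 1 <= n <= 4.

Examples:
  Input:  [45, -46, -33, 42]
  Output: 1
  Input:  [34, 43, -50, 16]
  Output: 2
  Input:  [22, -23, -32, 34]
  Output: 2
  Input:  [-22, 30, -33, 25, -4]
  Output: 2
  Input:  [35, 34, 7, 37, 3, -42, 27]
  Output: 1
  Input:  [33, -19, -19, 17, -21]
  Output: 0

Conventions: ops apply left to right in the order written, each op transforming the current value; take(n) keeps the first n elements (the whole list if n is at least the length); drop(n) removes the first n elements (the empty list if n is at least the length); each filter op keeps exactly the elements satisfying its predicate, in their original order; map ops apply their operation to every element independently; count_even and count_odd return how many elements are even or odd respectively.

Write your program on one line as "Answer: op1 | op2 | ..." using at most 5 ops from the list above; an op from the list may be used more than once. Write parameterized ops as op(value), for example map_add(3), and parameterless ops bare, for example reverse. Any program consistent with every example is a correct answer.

filter_even | map_neg | drop(1) | len

Check, running the answer program on each example:
  [45, -46, -33, 42] -> [-46, 42] -> [46, -42] -> [-42] -> 1
  [34, 43, -50, 16] -> [34, -50, 16] -> [-34, 50, -16] -> [50, -16] -> 2
  [22, -23, -32, 34] -> [22, -32, 34] -> [-22, 32, -34] -> [32, -34] -> 2
  [-22, 30, -33, 25, -4] -> [-22, 30, -4] -> [22, -30, 4] -> [-30, 4] -> 2
  [35, 34, 7, 37, 3, -42, 27] -> [34, -42] -> [-34, 42] -> [42] -> 1
  [33, -19, -19, 17, -21] -> [] -> [] -> [] -> 0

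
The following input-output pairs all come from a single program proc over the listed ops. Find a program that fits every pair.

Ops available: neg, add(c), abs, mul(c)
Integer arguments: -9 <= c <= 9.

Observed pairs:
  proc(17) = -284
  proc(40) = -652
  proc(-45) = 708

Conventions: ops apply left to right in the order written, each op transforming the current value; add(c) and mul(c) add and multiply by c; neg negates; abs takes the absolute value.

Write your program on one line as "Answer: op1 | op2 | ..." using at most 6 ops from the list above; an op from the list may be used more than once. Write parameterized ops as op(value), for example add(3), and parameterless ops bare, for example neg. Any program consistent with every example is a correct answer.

mul(8) | neg | add(-4) | add(-2) | mul(2)

Check, running the answer program on each example:
  17 -> 136 -> -136 -> -140 -> -142 -> -284
  40 -> 320 -> -320 -> -324 -> -326 -> -652
  -45 -> -360 -> 360 -> 356 -> 354 -> 708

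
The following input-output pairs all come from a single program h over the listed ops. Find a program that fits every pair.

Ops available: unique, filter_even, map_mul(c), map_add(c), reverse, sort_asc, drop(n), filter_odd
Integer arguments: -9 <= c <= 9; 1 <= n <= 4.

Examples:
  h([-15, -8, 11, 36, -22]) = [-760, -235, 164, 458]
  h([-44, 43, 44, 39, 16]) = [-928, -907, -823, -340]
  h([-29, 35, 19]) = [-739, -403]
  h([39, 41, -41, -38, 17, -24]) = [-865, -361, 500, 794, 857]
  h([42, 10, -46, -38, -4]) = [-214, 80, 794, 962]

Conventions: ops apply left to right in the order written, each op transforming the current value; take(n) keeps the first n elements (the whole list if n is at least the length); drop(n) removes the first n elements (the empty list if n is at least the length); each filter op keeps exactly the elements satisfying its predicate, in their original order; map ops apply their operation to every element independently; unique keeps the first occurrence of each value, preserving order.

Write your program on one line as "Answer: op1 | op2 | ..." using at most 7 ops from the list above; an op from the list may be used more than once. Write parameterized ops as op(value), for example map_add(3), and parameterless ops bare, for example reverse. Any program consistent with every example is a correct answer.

map_mul(-3) | drop(1) | map_mul(7) | reverse | sort_asc | map_add(-4)

Check, running the answer program on each example:
  [-15, -8, 11, 36, -22] -> [45, 24, -33, -108, 66] -> [24, -33, -108, 66] -> [168, -231, -756, 462] -> [462, -756, -231, 168] -> [-756, -231, 168, 462] -> [-760, -235, 164, 458]
  [-44, 43, 44, 39, 16] -> [132, -129, -132, -117, -48] -> [-129, -132, -117, -48] -> [-903, -924, -819, -336] -> [-336, -819, -924, -903] -> [-924, -903, -819, -336] -> [-928, -907, -823, -340]
  [-29, 35, 19] -> [87, -105, -57] -> [-105, -57] -> [-735, -399] -> [-399, -735] -> [-735, -399] -> [-739, -403]
  [39, 41, -41, -38, 17, -24] -> [-117, -123, 123, 114, -51, 72] -> [-123, 123, 114, -51, 72] -> [-861, 861, 798, -357, 504] -> [504, -357, 798, 861, -861] -> [-861, -357, 504, 798, 861] -> [-865, -361, 500, 794, 857]
  [42, 10, -46, -38, -4] -> [-126, -30, 138, 114, 12] -> [-30, 138, 114, 12] -> [-210, 966, 798, 84] -> [84, 798, 966, -210] -> [-210, 84, 798, 966] -> [-214, 80, 794, 962]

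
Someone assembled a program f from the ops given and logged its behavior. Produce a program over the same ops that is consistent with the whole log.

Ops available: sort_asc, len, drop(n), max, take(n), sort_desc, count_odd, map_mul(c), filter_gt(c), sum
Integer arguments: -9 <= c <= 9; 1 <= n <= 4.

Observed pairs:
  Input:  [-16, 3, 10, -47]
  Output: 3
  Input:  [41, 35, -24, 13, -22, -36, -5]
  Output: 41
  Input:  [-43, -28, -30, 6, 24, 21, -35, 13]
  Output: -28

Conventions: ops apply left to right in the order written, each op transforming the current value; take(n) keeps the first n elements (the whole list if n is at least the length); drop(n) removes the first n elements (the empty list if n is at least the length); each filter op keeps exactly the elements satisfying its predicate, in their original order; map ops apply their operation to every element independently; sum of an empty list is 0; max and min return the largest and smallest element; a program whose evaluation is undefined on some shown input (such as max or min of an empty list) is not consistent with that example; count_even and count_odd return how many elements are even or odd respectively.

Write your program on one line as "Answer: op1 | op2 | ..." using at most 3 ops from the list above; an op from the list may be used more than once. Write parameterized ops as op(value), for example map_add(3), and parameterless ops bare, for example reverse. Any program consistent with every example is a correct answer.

take(2) | max

Check, running the answer program on each example:
  [-16, 3, 10, -47] -> [-16, 3] -> 3
  [41, 35, -24, 13, -22, -36, -5] -> [41, 35] -> 41
  [-43, -28, -30, 6, 24, 21, -35, 13] -> [-43, -28] -> -28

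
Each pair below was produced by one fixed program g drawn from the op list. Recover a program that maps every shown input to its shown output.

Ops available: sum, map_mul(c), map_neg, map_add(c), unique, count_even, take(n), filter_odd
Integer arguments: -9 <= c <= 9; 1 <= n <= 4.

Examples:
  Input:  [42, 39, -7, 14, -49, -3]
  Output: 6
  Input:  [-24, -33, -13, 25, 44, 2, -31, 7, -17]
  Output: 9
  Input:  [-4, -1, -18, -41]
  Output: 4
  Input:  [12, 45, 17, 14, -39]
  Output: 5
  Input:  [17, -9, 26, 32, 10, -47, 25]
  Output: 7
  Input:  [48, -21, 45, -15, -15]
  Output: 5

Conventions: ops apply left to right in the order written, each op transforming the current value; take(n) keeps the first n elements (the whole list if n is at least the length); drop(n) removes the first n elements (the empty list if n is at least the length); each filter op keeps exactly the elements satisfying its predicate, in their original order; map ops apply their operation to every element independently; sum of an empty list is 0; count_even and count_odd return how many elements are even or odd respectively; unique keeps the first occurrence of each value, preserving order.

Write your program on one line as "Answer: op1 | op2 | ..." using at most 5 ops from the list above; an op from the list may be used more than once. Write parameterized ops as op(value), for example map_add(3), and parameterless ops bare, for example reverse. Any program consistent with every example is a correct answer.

map_mul(7) | map_mul(-6) | map_mul(-9) | count_even

Check, running the answer program on each example:
  [42, 39, -7, 14, -49, -3] -> [294, 273, -49, 98, -343, -21] -> [-1764, -1638, 294, -588, 2058, 126] -> [15876, 14742, -2646, 5292, -18522, -1134] -> 6
  [-24, -33, -13, 25, 44, 2, -31, 7, -17] -> [-168, -231, -91, 175, 308, 14, -217, 49, -119] -> [1008, 1386, 546, -1050, -1848, -84, 1302, -294, 714] -> [-9072, -12474, -4914, 9450, 16632, 756, -11718, 2646, -6426] -> 9
  [-4, -1, -18, -41] -> [-28, -7, -126, -287] -> [168, 42, 756, 1722] -> [-1512, -378, -6804, -15498] -> 4
  [12, 45, 17, 14, -39] -> [84, 315, 119, 98, -273] -> [-504, -1890, -714, -588, 1638] -> [4536, 17010, 6426, 5292, -14742] -> 5
  [17, -9, 26, 32, 10, -47, 25] -> [119, -63, 182, 224, 70, -329, 175] -> [-714, 378, -1092, -1344, -420, 1974, -1050] -> [6426, -3402, 9828, 12096, 3780, -17766, 9450] -> 7
  [48, -21, 45, -15, -15] -> [336, -147, 315, -105, -105] -> [-2016, 882, -1890, 630, 630] -> [18144, -7938, 17010, -5670, -5670] -> 5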